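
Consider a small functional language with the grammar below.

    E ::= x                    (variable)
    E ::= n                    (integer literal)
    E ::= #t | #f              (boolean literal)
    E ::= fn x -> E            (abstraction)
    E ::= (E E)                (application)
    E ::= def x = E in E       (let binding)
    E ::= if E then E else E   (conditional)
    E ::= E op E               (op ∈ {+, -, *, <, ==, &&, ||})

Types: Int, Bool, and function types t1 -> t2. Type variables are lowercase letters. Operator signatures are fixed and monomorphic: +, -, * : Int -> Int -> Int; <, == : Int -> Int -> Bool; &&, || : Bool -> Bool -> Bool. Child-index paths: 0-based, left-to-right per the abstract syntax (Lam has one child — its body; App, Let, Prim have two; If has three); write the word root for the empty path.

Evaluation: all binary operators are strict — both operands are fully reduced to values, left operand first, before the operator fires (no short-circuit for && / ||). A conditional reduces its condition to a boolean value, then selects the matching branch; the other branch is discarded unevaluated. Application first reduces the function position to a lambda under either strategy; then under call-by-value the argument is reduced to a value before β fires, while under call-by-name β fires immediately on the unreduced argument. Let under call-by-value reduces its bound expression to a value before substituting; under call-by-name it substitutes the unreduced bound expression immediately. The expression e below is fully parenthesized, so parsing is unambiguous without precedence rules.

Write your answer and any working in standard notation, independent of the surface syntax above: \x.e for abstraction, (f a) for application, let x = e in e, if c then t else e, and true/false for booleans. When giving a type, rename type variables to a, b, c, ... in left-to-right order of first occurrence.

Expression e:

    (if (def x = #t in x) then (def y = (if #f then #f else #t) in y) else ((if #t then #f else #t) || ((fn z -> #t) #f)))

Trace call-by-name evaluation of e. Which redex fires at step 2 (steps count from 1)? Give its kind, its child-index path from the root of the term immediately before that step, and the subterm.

Derivation:
step 0: (if (let x = true in x) then (let y = (if false then false else true) in y) else ((if true then false else true) || ((\z.true) false)))
step 1: [let@0] (if true then (let y = (if false then false else true) in y) else ((if true then false else true) || ((\z.true) false)))
step 2: [if@root] (let y = (if false then false else true) in y)

Answer: if at root : (if true then (let y = (if false then false else true) in y) else ((if true then false else true) || ((\z.true) false)))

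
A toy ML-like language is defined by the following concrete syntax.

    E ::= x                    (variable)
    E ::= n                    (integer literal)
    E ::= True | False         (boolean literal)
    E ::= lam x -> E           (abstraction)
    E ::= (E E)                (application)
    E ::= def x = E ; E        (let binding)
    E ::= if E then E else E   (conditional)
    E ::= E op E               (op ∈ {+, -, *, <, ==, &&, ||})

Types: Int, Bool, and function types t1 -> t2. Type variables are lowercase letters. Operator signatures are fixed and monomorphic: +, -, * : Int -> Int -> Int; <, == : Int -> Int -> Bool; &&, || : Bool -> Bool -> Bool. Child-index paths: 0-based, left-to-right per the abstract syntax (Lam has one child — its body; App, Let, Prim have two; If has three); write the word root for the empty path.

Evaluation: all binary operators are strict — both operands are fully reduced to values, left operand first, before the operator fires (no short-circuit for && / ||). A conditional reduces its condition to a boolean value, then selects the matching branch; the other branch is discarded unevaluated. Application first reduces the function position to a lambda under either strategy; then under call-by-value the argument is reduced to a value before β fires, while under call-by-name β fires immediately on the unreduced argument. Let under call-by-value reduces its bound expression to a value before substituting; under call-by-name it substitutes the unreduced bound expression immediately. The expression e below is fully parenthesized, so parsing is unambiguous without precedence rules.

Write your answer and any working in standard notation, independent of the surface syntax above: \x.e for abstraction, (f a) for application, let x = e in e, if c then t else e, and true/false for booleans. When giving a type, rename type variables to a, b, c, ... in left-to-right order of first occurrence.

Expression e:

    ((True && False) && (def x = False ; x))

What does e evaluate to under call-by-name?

Answer: false

Trace:
step 0: ((true && false) && (let x = false in x))
step 1: [delta@0] (false && (let x = false in x))
step 2: [let@1] (false && false)
step 3: [delta@root] false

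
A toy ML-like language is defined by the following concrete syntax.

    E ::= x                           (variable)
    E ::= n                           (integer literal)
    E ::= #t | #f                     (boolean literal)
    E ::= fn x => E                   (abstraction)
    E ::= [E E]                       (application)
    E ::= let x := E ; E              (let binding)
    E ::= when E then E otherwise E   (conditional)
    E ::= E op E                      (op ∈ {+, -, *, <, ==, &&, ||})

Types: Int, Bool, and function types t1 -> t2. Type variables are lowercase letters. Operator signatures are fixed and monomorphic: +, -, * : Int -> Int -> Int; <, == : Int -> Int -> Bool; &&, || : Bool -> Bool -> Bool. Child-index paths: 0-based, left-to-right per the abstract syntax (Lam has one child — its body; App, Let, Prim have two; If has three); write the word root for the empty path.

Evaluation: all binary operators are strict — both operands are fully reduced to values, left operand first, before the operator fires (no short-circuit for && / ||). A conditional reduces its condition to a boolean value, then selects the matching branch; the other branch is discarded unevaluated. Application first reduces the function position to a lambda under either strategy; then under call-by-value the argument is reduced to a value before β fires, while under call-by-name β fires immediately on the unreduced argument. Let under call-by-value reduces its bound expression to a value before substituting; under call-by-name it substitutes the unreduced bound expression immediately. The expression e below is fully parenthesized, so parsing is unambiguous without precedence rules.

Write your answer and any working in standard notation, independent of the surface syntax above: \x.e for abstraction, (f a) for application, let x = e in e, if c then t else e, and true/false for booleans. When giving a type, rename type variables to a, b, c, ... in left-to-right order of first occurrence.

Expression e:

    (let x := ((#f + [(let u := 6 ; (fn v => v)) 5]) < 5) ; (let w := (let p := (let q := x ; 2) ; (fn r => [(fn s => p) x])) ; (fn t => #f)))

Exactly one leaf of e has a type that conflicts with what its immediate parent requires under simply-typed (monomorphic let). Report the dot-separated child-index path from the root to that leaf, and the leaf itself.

Trace:
  unify Bool ~ Int
  FAIL: mismatch Bool ~ Int

Answer: 0.0.0 : false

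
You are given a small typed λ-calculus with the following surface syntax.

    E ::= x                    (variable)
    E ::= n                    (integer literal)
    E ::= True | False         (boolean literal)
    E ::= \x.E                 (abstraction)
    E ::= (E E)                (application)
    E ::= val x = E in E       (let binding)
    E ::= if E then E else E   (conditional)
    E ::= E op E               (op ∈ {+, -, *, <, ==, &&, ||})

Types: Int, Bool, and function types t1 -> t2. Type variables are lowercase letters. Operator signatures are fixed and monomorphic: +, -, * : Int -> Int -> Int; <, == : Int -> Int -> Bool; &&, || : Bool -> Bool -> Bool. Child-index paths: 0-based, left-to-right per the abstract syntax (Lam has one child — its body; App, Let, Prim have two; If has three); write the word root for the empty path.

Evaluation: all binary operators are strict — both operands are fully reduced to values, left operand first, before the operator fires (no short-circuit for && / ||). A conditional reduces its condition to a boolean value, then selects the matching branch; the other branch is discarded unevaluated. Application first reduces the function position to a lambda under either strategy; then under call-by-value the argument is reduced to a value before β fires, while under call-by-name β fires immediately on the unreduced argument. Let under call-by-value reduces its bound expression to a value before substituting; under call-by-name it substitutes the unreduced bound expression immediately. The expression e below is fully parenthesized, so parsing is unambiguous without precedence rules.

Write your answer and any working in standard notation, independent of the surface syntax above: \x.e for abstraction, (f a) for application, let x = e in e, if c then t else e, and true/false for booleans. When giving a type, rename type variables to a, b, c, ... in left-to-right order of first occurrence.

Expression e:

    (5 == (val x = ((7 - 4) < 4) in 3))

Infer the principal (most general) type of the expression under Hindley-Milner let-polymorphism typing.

Answer: Bool

Working:
  unify Int ~ Int
  unify Int ~ Int
  unify Int ~ Int
  unify Int ~ Int
  unify Int ~ Int
let x : Bool
  unify Int ~ Int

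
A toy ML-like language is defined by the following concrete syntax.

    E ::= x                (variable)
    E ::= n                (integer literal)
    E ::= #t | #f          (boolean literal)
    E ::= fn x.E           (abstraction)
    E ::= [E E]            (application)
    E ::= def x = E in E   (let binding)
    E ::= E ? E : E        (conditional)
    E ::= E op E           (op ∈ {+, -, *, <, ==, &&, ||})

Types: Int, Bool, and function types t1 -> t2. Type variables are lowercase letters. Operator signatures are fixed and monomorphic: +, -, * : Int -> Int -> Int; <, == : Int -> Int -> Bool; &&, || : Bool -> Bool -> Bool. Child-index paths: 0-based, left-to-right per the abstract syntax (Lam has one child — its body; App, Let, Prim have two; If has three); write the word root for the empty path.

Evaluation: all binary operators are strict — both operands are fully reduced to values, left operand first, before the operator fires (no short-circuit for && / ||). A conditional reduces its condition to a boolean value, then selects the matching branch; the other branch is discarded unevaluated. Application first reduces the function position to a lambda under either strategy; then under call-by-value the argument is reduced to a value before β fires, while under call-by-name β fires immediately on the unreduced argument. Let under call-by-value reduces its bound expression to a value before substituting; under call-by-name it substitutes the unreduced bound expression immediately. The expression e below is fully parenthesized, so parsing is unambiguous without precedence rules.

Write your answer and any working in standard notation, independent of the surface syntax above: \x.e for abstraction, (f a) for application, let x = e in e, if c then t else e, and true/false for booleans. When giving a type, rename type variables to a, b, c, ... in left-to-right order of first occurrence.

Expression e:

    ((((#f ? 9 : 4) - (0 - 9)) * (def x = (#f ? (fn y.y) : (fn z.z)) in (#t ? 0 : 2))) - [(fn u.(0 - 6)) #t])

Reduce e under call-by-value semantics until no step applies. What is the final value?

Trace:
step 0: ((((if false then 9 else 4) - (0 - 9)) * (let x = (if false then (\y.y) else (\z.z)) in (if true then 0 else 2))) - ((\u.(0 - 6)) true))
step 1: [if@0.0.0] (((4 - (0 - 9)) * (let x = (if false then (\y.y) else (\z.z)) in (if true then 0 else 2))) - ((\u.(0 - 6)) true))
step 2: [delta@0.0.1] (((4 - -9) * (let x = (if false then (\y.y) else (\z.z)) in (if true then 0 else 2))) - ((\u.(0 - 6)) true))
step 3: [delta@0.0] ((13 * (let x = (if false then (\y.y) else (\z.z)) in (if true then 0 else 2))) - ((\u.(0 - 6)) true))
step 4: [if@0.1.0] ((13 * (let x = (\z.z) in (if true then 0 else 2))) - ((\u.(0 - 6)) true))
step 5: [let@0.1] ((13 * (if true then 0 else 2)) - ((\u.(0 - 6)) true))
step 6: [if@0.1] ((13 * 0) - ((\u.(0 - 6)) true))
step 7: [delta@0] (0 - ((\u.(0 - 6)) true))
step 8: [beta@1] (0 - (0 - 6))
step 9: [delta@1] (0 - -6)
step 10: [delta@root] 6

Answer: 6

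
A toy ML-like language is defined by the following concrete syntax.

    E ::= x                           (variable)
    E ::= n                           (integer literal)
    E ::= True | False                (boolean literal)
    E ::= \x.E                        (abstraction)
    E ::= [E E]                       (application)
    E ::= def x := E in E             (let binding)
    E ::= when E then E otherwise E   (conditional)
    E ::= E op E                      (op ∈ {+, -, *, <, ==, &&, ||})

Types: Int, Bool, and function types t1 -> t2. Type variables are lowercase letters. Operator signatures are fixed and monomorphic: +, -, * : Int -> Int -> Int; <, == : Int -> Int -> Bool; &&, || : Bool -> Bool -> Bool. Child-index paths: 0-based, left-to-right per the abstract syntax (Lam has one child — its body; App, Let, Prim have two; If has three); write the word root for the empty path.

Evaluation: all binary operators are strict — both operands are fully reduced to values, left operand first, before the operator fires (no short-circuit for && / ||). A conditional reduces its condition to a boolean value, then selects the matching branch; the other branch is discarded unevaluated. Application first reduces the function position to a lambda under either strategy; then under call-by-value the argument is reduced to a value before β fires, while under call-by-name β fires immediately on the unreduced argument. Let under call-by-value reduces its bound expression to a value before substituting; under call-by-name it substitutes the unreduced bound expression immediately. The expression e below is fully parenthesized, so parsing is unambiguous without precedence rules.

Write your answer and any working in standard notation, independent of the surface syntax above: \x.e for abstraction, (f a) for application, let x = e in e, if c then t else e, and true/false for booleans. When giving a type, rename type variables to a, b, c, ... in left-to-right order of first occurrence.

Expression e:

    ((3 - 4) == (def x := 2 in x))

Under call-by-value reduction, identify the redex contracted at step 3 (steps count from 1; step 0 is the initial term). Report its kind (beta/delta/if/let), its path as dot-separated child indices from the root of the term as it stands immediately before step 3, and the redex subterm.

Answer: delta at root : (-1 == 2)

Derivation:
step 0: ((3 - 4) == (let x = 2 in x))
step 1: [delta@0] (-1 == (let x = 2 in x))
step 2: [let@1] (-1 == 2)
step 3: [delta@root] false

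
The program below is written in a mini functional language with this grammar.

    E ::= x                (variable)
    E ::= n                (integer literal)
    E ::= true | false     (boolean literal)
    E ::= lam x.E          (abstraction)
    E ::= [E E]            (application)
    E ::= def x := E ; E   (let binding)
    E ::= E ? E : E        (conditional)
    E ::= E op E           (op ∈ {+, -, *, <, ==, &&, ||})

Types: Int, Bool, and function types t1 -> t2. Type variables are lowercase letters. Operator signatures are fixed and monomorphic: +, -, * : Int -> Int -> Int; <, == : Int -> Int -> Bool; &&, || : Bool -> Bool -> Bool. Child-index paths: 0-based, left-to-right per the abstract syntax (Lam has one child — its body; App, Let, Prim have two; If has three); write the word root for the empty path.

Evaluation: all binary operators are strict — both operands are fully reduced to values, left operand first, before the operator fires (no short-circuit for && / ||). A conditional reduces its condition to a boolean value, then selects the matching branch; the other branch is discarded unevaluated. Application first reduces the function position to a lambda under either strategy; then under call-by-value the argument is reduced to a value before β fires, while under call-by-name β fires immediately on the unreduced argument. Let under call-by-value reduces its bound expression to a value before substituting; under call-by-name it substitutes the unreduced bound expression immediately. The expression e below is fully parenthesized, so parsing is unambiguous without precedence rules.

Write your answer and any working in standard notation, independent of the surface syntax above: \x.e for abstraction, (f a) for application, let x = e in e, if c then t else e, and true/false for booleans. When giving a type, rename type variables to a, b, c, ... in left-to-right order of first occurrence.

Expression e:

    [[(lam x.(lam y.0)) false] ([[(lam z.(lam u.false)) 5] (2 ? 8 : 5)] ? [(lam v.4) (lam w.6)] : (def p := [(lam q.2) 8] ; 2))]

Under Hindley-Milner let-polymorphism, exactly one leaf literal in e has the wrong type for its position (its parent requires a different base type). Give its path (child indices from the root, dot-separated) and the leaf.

Working:
\y._ : b -> Int
\x._ : a -> b -> Int
  unify a -> b -> Int ~ Bool -> c
  unify a ~ Bool
  unify b -> Int ~ c
_ _ : b -> Int
\u._ : e -> Bool
\z._ : d -> e -> Bool
  unify d -> e -> Bool ~ Int -> f
  unify d ~ Int
  unify e -> Bool ~ f
_ _ : e -> Bool
  unify Int ~ Bool
  FAIL: mismatch Int ~ Bool

Answer: 1.0.1.0 : 2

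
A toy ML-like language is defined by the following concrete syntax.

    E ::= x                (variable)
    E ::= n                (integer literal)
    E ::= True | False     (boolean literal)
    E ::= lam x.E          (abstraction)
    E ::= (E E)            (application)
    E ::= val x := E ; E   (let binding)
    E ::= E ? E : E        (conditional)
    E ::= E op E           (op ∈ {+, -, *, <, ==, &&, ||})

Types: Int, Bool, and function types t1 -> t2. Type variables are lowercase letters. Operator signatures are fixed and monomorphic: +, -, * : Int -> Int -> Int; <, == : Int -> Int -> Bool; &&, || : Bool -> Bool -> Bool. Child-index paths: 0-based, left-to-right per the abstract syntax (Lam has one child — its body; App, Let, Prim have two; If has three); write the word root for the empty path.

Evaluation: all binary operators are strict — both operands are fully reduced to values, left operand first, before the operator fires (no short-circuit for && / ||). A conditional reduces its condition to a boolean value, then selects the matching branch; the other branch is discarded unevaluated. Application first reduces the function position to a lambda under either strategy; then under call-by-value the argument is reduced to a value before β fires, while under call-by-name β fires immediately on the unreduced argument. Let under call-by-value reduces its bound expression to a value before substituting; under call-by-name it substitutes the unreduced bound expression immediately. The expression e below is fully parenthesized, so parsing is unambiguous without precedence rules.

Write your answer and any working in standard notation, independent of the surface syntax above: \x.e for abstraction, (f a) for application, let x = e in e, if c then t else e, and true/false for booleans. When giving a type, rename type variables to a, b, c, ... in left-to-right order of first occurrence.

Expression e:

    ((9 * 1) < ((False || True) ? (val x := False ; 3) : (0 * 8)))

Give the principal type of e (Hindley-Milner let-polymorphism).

Working:
  unify Int ~ Int
  unify Int ~ Int
  unify Int ~ Int
  unify Bool ~ Bool
  unify Bool ~ Bool
  unify Bool ~ Bool
let x : Bool
  unify Int ~ Int
  unify Int ~ Int
  unify Int ~ Int
  unify Int ~ Int

Answer: Bool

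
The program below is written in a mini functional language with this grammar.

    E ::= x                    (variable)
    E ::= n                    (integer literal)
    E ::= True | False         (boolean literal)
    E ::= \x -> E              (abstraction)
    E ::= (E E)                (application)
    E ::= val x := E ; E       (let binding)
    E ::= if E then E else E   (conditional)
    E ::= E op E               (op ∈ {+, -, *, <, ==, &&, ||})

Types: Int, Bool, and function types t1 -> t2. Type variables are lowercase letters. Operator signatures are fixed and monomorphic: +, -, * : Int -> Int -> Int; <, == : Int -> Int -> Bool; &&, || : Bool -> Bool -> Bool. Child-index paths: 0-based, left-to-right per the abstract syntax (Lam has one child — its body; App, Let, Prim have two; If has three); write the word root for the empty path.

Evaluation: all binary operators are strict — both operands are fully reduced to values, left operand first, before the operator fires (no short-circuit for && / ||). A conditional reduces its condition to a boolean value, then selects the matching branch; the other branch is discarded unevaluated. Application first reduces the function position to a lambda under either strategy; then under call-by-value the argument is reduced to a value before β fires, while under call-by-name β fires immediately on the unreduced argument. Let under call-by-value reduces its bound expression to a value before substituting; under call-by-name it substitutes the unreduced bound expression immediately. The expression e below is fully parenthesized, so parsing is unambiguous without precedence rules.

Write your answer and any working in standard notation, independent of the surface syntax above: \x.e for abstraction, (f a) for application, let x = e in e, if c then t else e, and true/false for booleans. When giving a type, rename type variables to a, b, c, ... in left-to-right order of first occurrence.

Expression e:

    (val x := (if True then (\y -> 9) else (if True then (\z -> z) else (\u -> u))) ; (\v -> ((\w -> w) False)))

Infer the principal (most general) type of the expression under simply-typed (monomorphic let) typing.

Answer: a -> Bool

Trace:
  unify Bool ~ Bool
\y._ : a -> Int
  unify Bool ~ Bool
z : b
\z._ : b -> b
u : c
\u._ : c -> c
  unify b -> b ~ c -> c
  unify b ~ c
  unify c ~ c
  unify a -> Int ~ c -> c
  unify a ~ c
  unify Int ~ c
let x : Int -> Int
w : e
\w._ : e -> e
  unify e -> e ~ Bool -> f
  unify e ~ Bool
  unify Bool ~ f
_ _ : Bool
\v._ : d -> Bool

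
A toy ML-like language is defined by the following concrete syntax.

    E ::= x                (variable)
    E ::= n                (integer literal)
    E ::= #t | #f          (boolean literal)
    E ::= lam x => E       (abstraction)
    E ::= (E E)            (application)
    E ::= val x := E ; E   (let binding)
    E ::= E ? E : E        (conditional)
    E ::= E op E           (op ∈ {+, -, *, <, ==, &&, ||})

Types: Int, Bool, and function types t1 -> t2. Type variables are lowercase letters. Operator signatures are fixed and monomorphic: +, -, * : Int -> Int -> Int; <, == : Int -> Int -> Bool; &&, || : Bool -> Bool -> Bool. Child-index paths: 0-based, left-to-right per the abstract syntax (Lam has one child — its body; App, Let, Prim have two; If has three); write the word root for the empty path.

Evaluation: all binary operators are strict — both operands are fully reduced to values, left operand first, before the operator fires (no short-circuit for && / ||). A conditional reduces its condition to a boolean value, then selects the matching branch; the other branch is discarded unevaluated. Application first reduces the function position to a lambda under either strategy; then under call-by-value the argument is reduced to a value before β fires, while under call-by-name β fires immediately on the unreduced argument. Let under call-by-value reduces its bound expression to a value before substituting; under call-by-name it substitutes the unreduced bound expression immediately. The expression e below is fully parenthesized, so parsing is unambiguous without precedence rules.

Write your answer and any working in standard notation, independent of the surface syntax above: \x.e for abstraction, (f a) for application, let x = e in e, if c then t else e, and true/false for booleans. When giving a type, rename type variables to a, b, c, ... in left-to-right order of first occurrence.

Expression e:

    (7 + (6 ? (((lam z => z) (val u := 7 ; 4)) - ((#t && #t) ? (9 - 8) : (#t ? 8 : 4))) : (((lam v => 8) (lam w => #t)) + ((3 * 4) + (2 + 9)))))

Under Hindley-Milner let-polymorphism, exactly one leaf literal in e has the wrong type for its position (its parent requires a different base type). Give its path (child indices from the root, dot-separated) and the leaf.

Answer: 1.0 : 6

Derivation:
  unify Int ~ Int
  unify Int ~ Bool
  FAIL: mismatch Int ~ Bool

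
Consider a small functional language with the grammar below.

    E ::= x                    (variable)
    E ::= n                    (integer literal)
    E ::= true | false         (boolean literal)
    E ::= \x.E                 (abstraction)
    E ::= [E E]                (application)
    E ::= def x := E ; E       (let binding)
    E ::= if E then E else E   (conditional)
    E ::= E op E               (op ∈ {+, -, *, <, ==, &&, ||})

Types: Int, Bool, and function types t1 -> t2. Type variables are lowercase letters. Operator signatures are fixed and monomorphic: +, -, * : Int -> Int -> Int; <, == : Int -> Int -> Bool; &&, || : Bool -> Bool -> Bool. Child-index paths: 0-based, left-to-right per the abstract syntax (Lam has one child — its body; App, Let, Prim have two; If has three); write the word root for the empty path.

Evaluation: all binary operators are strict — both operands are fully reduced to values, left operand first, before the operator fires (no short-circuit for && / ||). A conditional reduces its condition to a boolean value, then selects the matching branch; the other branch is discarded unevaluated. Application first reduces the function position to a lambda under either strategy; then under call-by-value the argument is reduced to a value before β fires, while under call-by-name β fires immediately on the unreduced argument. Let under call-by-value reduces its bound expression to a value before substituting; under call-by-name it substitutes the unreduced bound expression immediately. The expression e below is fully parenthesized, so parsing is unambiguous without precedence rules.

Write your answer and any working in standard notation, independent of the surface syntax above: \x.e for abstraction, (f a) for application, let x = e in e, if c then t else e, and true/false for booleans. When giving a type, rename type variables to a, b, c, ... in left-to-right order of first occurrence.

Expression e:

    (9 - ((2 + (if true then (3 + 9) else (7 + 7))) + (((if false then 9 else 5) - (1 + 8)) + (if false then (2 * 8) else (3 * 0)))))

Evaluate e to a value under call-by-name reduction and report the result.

Answer: -1

Derivation:
step 0: (9 - ((2 + (if true then (3 + 9) else (7 + 7))) + (((if false then 9 else 5) - (1 + 8)) + (if false then (2 * 8) else (3 * 0)))))
step 1: [if@1.0.1] (9 - ((2 + (3 + 9)) + (((if false then 9 else 5) - (1 + 8)) + (if false then (2 * 8) else (3 * 0)))))
step 2: [delta@1.0.1] (9 - ((2 + 12) + (((if false then 9 else 5) - (1 + 8)) + (if false then (2 * 8) else (3 * 0)))))
step 3: [delta@1.0] (9 - (14 + (((if false then 9 else 5) - (1 + 8)) + (if false then (2 * 8) else (3 * 0)))))
step 4: [if@1.1.0.0] (9 - (14 + ((5 - (1 + 8)) + (if false then (2 * 8) else (3 * 0)))))
step 5: [delta@1.1.0.1] (9 - (14 + ((5 - 9) + (if false then (2 * 8) else (3 * 0)))))
step 6: [delta@1.1.0] (9 - (14 + (-4 + (if false then (2 * 8) else (3 * 0)))))
step 7: [if@1.1.1] (9 - (14 + (-4 + (3 * 0))))
step 8: [delta@1.1.1] (9 - (14 + (-4 + 0)))
step 9: [delta@1.1] (9 - (14 + -4))
step 10: [delta@1] (9 - 10)
step 11: [delta@root] -1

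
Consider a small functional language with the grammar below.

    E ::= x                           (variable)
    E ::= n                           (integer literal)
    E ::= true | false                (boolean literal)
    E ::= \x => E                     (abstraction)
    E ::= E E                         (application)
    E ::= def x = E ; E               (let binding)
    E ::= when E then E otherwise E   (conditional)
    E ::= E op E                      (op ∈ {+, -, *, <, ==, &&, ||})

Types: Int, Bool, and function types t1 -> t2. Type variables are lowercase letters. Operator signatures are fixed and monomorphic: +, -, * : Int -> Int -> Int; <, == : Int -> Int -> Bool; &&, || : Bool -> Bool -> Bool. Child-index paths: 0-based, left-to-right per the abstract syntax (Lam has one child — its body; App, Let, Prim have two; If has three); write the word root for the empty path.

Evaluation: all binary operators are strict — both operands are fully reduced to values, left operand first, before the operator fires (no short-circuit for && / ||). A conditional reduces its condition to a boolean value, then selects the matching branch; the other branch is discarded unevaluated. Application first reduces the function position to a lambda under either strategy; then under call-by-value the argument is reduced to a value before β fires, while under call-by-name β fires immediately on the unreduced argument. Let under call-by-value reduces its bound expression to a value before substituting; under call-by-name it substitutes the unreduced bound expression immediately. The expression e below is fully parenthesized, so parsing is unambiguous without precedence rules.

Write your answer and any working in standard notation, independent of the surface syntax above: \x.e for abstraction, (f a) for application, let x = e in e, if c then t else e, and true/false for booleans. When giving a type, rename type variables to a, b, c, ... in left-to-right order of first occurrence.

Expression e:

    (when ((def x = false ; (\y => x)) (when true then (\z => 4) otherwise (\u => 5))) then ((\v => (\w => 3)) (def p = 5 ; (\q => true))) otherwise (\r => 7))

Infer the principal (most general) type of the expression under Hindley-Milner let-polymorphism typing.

Answer: a -> Int

Trace:
let x : Bool
x : Bool
\y._ : a -> Bool
  unify Bool ~ Bool
\z._ : b -> Int
\u._ : c -> Int
  unify b -> Int ~ c -> Int
  unify b ~ c
  unify Int ~ Int
  unify a -> Bool ~ (c -> Int) -> d
  unify a ~ c -> Int
  unify Bool ~ d
_ _ : Bool
  unify Bool ~ Bool
\w._ : f -> Int
\v._ : e -> f -> Int
let p : Int
\q._ : g -> Bool
  unify e -> f -> Int ~ (g -> Bool) -> h
  unify e ~ g -> Bool
  unify f -> Int ~ h
_ _ : f -> Int
\r._ : i -> Int
  unify f -> Int ~ i -> Int
  unify f ~ i
  unify Int ~ Int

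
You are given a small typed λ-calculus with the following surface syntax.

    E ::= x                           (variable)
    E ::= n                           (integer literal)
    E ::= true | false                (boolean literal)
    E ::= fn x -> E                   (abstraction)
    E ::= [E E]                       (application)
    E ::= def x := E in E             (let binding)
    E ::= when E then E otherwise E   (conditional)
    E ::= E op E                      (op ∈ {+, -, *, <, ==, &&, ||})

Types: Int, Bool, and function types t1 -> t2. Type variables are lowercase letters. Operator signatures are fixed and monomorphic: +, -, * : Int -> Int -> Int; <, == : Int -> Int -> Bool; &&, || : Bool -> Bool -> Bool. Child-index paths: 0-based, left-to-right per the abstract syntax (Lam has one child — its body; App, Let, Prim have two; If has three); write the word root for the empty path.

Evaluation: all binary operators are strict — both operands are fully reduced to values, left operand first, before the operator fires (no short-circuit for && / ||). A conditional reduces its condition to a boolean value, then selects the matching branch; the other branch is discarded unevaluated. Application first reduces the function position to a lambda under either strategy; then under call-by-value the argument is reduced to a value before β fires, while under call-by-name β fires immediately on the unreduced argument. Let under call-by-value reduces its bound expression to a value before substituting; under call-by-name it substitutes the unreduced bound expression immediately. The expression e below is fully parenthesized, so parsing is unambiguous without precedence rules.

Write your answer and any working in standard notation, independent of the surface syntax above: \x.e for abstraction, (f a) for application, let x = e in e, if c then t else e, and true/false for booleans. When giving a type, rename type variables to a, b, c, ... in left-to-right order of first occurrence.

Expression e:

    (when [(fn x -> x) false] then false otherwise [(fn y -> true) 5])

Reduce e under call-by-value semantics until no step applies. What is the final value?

Answer: true

Trace:
step 0: (if ((\x.x) false) then false else ((\y.true) 5))
step 1: [beta@0] (if false then false else ((\y.true) 5))
step 2: [if@root] ((\y.true) 5)
step 3: [beta@root] true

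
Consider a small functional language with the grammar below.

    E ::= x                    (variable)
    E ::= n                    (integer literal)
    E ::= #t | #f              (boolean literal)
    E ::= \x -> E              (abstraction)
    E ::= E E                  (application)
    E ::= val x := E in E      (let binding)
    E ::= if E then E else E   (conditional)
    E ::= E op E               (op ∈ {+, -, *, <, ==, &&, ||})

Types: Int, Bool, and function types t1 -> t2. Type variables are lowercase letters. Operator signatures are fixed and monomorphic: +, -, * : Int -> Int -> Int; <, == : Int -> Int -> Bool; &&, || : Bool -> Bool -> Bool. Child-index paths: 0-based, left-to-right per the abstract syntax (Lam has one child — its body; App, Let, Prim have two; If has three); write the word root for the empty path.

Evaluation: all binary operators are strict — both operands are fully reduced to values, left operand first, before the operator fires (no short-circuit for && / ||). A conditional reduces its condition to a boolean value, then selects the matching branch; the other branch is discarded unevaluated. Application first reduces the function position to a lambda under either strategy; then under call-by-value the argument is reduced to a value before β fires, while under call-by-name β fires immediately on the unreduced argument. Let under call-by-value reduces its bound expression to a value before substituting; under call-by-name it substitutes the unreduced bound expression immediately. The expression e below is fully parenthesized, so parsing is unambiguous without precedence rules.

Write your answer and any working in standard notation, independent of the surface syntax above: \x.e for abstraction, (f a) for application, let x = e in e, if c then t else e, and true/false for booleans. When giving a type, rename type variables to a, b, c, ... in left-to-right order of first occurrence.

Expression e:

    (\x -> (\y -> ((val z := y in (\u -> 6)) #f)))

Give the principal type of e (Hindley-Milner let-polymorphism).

Answer: a -> b -> Int

Trace:
y : b
let z : b
\u._ : c -> Int
  unify c -> Int ~ Bool -> d
  unify c ~ Bool
  unify Int ~ d
_ _ : Int
\y._ : b -> Int
\x._ : a -> b -> Int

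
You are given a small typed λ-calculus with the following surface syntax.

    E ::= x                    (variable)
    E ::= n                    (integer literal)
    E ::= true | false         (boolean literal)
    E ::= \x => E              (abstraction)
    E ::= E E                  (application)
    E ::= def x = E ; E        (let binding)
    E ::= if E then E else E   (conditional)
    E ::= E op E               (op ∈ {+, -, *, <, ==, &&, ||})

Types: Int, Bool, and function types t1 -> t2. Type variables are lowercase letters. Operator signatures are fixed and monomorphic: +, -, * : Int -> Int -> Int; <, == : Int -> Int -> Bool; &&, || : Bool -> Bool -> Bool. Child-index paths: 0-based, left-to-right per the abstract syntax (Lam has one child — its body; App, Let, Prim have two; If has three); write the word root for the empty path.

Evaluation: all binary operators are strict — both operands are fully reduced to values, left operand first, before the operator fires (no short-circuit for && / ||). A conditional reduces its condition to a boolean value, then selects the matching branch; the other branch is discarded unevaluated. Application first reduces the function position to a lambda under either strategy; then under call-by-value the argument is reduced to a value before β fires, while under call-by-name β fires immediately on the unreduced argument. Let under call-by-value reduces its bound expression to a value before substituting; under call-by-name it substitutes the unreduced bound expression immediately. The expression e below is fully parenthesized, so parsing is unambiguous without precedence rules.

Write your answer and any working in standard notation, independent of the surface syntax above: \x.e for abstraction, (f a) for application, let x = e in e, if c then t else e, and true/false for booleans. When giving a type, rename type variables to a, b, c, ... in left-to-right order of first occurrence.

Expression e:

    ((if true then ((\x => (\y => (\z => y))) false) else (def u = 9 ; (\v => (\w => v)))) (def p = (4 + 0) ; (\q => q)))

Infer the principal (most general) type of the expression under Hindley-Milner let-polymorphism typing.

Derivation:
  unify Bool ~ Bool
y : b
\z._ : c -> b
\y._ : b -> c -> b
\x._ : a -> b -> c -> b
  unify a -> b -> c -> b ~ Bool -> d
  unify a ~ Bool
  unify b -> c -> b ~ d
_ _ : b -> c -> b
let u : Int
v : e
\w._ : f -> e
\v._ : e -> f -> e
  unify b -> c -> b ~ e -> f -> e
  unify b ~ e
  unify c -> e ~ f -> e
  unify c ~ f
  unify e ~ e
  unify Int ~ Int
  unify Int ~ Int
let p : Int
q : g
\q._ : g -> g
  unify e -> f -> e ~ (g -> g) -> h
  unify e ~ g -> g
  unify f -> g -> g ~ h
_ _ : f -> g -> g

Answer: a -> b -> b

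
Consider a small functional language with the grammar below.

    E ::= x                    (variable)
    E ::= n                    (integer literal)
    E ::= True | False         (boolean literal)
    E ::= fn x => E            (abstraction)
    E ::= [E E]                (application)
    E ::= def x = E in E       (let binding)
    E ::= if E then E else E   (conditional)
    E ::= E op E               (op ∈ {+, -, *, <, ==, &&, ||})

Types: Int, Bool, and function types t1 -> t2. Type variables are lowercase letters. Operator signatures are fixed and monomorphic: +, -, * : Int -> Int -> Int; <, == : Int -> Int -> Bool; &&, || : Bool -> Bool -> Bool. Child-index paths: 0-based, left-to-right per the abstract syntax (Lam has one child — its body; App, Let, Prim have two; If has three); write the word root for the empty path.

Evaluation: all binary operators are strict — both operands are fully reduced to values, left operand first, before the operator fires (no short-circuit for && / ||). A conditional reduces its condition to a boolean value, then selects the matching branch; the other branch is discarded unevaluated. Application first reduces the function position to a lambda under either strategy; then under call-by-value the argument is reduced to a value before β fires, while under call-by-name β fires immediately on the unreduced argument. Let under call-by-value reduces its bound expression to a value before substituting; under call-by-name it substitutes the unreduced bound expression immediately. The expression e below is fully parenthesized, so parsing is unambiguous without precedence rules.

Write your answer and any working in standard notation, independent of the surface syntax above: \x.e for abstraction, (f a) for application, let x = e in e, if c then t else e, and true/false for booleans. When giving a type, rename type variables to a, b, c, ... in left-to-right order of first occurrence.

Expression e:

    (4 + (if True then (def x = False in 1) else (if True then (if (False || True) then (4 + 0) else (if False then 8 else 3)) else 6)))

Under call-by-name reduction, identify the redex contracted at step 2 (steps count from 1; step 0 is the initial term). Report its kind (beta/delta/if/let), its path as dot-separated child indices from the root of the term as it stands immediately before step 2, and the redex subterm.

Working:
step 0: (4 + (if true then (let x = false in 1) else (if true then (if (false || true) then (4 + 0) else (if false then 8 else 3)) else 6)))
step 1: [if@1] (4 + (let x = false in 1))
step 2: [let@1] (4 + 1)

Answer: let at 1 : (let x = false in 1)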